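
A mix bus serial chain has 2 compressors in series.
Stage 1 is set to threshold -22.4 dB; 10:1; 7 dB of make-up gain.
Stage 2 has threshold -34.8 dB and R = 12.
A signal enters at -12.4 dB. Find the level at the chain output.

-33.1 dB

Stage 1: overshoot 10 dB → 10/10 = 1 dB → -21.4 dB; +7 dB make-up → -14.4 dB.
Stage 2: -14.4 dB is 20.4 dB over -34.8 dB; at 12:1 that becomes 1.7 dB over, giving -33.1 dB.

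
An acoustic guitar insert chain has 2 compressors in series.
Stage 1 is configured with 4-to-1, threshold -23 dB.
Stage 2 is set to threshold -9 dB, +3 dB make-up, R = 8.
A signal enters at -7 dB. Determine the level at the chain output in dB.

-16 dB

Stage 1: overshoot 16 dB → 16/4 = 4 dB → -19 dB.
Stage 2: -19 dB is at or below the -9 dB threshold — no compression; make-up brings it to -16 dB.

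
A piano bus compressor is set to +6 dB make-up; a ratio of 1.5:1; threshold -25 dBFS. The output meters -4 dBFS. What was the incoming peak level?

-2.5 dBFS

Remove make-up: -4 − 6 = -10 dBFS.
That's 15 dB above the -25 dBFS threshold.
Before 1.5:1 compression the overshoot was 15 × 1.5 = 22.5 dB, so input = -25 + 22.5 = -2.5 dBFS.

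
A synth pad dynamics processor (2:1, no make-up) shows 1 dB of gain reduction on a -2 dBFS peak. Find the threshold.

Input is 2 dB above T (since output overshoot × R = input overshoot: (-3 − T)·2 = -2 − T gives T = -4 dBFS).
Check: -4 + (-2 − (-4))/2 = -4 + 1 = -3 dBFS. ✓

-4 dBFS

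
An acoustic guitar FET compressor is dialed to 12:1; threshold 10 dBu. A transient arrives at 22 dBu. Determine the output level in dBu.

22 dBu sits 12 dB over threshold.
The 12 dB excess becomes 1 dB after 12:1 reduction.
That puts the output at 11 dBu.

11 dBu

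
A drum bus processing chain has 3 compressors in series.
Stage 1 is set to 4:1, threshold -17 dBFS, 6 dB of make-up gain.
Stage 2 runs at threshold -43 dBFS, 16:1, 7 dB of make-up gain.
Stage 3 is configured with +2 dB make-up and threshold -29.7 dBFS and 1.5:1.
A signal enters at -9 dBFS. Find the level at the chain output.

-31.875 dBFS

Stage 1: 8 dB above -17 dBFS, reduced 4:1 to 2 dB above → -15 dBFS; +6 dB make-up → -9 dBFS.
Stage 2: -9 dBFS is 34 dB over -43 dBFS; at 16:1 that becomes 2.125 dB over, giving -40.875 dBFS; +7 dB make-up → -33.875 dBFS.
Stage 3: -33.875 dBFS is at or below the -29.7 dBFS threshold — no compression; make-up brings it to -31.875 dBFS.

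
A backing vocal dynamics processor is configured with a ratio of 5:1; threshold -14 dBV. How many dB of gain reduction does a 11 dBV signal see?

20 dB

11 dBV exceeds the threshold by 25 dB.
At 5:1, output sits 25/5 = 5 dB above threshold.
So the signal is attenuated by 25 − 5 = 20 dB.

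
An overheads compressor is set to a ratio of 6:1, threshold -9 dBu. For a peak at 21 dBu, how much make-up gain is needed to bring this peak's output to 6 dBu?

The peak compresses to -9 + 30/6 = -4 dBu.
To reach 6 dBu requires 6 − (-4) = 10 dB of make-up.

10 dB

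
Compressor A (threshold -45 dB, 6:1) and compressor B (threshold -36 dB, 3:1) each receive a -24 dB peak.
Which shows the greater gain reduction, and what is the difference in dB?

A, by 9.5 dB

A: GR = 21 − 21/6 = 17.5 dB.
B: GR = 12 − 12/3 = 8 dB.
A applies 9.5 dB more gain reduction.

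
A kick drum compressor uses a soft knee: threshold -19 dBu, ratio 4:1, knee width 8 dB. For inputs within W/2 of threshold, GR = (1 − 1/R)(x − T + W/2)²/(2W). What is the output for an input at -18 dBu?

x − T + W/2 = -18 − (-19) + 4 = 5.
GR = (1 − 1/4) × 5² / 16 = 0.75 × 25 / 16 = 1.171875 dB.
Output = -18 − 1.171875 = -19.171875 dBu.

-19.171875 dBu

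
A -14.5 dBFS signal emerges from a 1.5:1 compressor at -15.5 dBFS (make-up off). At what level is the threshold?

-17.5 dBFS

Let T be the threshold. Output overshoot = (input overshoot)/R, so -15.5 − T = (-14.5 − T)/1.5.
1.5·(-15.5 − T) = -14.5 − T → 0.5·T = -23.25 − (-14.5) = -8.75.
T = -8.75/0.5 = -17.5 dBFS.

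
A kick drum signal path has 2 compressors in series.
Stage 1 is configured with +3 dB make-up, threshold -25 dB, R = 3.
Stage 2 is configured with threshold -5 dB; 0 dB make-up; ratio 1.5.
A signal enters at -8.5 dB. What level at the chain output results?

-16.5 dB

Stage 1: overshoot 16.5 dB → 16.5/3 = 5.5 dB → -19.5 dB; +3 dB make-up → -16.5 dB.
Stage 2: below threshold (-16.5 ≤ -5); passes unchanged; output -16.5 dB.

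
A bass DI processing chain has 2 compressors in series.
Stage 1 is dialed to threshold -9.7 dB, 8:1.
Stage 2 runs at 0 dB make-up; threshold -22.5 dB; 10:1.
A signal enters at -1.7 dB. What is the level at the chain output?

-21.12 dB

Stage 1: -1.7 dB is 8 dB over -9.7 dB; at 8:1 that becomes 1 dB over, giving -8.7 dB.
Stage 2: 13.8 dB above -22.5 dB, reduced 10:1 to 1.38 dB above → -21.12 dB.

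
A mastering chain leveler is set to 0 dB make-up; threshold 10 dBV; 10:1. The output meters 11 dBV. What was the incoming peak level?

Post-compression overshoot = 11 − 10 = 1 dB.
Input overshoot = R × output overshoot = 10 dB → input = 10 + 10 = 20 dBV.

20 dBV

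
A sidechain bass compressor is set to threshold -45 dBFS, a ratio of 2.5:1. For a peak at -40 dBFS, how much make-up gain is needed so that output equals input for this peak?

3 dB

The peak compresses to -45 + 5/2.5 = -43 dBFS.
To reach -40 dBFS requires -40 − (-43) = 3 dB of make-up.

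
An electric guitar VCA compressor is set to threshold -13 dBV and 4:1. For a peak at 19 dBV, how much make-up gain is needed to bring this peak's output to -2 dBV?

Without make-up, output = threshold + overshoot/4 = -13 + 8 = -5 dBV.
Gap to target: 3 dB.

3 dB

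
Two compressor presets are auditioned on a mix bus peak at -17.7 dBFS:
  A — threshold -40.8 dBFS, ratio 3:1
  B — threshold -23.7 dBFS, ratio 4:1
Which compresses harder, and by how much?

A, by 10.9 dB

A: GR = 23.1 − 23.1/3 = 15.4 dB.
B: GR = 6 − 6/4 = 4.5 dB.
A applies 10.9 dB more gain reduction.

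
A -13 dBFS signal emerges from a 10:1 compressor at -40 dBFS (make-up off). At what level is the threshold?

-43 dBFS

Gain reduction = -13 − (-40) = 27 dB; output overshoot = GR / (R − 1) = 27 / 9 = 3 dB.
Threshold = output − output overshoot = -40 − 3 = -43 dBFS.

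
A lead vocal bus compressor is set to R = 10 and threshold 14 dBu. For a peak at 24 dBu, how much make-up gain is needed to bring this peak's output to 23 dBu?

Without make-up, output = threshold + overshoot/10 = 14 + 1 = 15 dBu.
Gap to target: 8 dB.

8 dB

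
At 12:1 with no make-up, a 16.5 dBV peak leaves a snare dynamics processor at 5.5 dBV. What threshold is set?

4.5 dBV

Input is 12 dB above T (since output overshoot × R = input overshoot: (5.5 − T)·12 = 16.5 − T gives T = 4.5 dBV).
Check: 4.5 + (16.5 − 4.5)/12 = 4.5 + 1 = 5.5 dBV. ✓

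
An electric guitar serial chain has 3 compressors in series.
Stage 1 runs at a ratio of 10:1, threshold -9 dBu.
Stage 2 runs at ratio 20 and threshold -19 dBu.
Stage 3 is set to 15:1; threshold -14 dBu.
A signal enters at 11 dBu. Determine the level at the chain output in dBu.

-18.4 dBu

Stage 1: 11 dBu is 20 dB over -9 dBu; at 10:1 that becomes 2 dB over, giving -7 dBu.
Stage 2: 12 dB above -19 dBu, reduced 20:1 to 0.6 dB above → -18.4 dBu.
Stage 3: -18.4 dBu ≤ -14 dBu, so stage 3 doesn't engage; output -18.4 dBu.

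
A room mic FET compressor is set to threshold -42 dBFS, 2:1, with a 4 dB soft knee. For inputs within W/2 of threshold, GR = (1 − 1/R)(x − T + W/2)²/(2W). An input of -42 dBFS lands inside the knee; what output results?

x − T + W/2 = -42 − (-42) + 2 = 2.
GR = (1 − 1/2) × 2² / 8 = 0.5 × 4 / 8 = 0.25 dB.
Output = -42 − 0.25 = -42.25 dBFS.

-42.25 dBFS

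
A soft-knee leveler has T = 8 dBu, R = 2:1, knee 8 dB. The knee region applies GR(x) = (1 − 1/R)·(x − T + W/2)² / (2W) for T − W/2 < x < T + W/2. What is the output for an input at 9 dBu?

8.21875 dBu

x − T + W/2 = 9 − 8 + 4 = 5.
GR = (1 − 1/2) × 5² / 16 = 0.5 × 25 / 16 = 0.78125 dB.
Output = 9 − 0.78125 = 8.21875 dBu.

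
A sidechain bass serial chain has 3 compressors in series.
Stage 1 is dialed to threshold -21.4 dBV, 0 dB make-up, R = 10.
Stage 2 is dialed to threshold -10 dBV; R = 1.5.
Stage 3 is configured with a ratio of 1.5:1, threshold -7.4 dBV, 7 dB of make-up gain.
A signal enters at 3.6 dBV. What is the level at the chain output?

Stage 1: overshoot 25 dB → 25/10 = 2.5 dB → -18.9 dBV.
Stage 2: -18.9 dBV is at or below the -10 dBV threshold — no compression; output -18.9 dBV.
Stage 3: below threshold (-18.9 ≤ -7.4); passes unchanged; make-up brings it to -11.9 dBV.

-11.9 dBV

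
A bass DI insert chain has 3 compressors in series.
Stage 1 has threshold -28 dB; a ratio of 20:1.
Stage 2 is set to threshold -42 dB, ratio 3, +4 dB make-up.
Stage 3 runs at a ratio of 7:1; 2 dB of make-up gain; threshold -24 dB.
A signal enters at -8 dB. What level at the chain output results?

-31 dB

Stage 1: 20 dB above -28 dB, reduced 20:1 to 1 dB above → -27 dB.
Stage 2: overshoot 15 dB → 15/3 = 5 dB → -37 dB; +4 dB make-up → -33 dB.
Stage 3: -33 dB ≤ -24 dB, so stage 3 doesn't engage; make-up brings it to -31 dB.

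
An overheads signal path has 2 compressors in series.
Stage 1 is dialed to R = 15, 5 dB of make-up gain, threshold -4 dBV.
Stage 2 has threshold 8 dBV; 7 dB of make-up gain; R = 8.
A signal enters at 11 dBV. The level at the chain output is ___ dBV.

Stage 1: 11 dBV is 15 dB over -4 dBV; at 15:1 that becomes 1 dB over, giving -3 dBV; +5 dB make-up → 2 dBV.
Stage 2: below threshold (2 ≤ 8); passes unchanged; make-up brings it to 9 dBV.

9 dBV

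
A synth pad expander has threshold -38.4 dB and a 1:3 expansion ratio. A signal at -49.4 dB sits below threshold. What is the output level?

The input is 11 dB below the -38.4 dB threshold.
A 1:3 expander multiplies undershoot by 3: 11 × 3 = 33 dB below threshold.
Output = -38.4 − 33 = -71.4 dB.

-71.4 dB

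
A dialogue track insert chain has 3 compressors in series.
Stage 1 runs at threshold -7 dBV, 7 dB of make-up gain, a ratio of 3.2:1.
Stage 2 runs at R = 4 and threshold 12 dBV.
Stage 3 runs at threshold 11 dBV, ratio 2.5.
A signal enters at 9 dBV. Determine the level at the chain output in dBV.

5 dBV

Stage 1: 9 dBV is 16 dB over -7 dBV; at 3.2:1 that becomes 5 dB over, giving -2 dBV; +7 dB make-up → 5 dBV.
Stage 2: 5 dBV is at or below the 12 dBV threshold — no compression; output 5 dBV.
Stage 3: 5 dBV is at or below the 11 dBV threshold — no compression; output 5 dBV.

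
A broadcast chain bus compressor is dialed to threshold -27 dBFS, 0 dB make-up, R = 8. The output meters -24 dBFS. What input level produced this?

Post-compression overshoot = -24 − (-27) = 3 dB.
Input overshoot = R × output overshoot = 24 dB → input = -27 + 24 = -3 dBFS.

-3 dBFS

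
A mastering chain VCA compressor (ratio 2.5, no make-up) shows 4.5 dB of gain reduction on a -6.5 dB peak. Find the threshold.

-14 dB

Input is 7.5 dB above T (since output overshoot × R = input overshoot: (-11 − T)·2.5 = -6.5 − T gives T = -14 dB).
Check: -14 + (-6.5 − (-14))/2.5 = -14 + 3 = -11 dB. ✓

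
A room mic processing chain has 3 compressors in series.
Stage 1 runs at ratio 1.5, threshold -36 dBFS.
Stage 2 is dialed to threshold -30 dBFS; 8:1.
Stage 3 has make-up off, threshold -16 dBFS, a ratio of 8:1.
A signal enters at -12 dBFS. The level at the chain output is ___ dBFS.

Stage 1: -12 dBFS is 24 dB over -36 dBFS; at 1.5:1 that becomes 16 dB over, giving -20 dBFS.
Stage 2: overshoot 10 dB → 10/8 = 1.25 dB → -28.75 dBFS.
Stage 3: -28.75 dBFS is at or below the -16 dBFS threshold — no compression; output -28.75 dBFS.

-28.75 dBFS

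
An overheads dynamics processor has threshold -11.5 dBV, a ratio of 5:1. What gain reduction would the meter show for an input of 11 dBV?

Overshoot = 11 − (-11.5) = 22.5 dB.
At 5:1, output sits 22.5/5 = 4.5 dB above threshold.
So the signal is attenuated by 22.5 − 4.5 = 18 dB.

18 dB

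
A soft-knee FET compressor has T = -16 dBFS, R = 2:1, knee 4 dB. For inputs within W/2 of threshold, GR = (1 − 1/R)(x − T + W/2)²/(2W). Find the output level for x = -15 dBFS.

x − T + W/2 = -15 − (-16) + 2 = 3.
GR = (1 − 1/2) × 3² / 8 = 0.5 × 9 / 8 = 0.5625 dB.
Output = -15 − 0.5625 = -15.5625 dBFS.

-15.5625 dBFS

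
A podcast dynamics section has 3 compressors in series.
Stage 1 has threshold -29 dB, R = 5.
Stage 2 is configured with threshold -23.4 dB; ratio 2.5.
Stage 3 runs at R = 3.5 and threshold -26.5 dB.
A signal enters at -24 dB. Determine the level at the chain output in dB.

-28 dB

Stage 1: -24 dB is 5 dB over -29 dB; at 5:1 that becomes 1 dB over, giving -28 dB.
Stage 2: -28 dB ≤ -23.4 dB, so stage 2 doesn't engage; output -28 dB.
Stage 3: -28 dB ≤ -26.5 dB, so stage 3 doesn't engage; output -28 dB.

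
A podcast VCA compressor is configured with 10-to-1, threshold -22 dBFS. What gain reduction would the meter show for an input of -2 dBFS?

The signal is 20 dB above threshold.
After 10:1 compression the overshoot becomes 20/10 = 2 dB.
So the signal is attenuated by 20 − 2 = 18 dB.

18 dB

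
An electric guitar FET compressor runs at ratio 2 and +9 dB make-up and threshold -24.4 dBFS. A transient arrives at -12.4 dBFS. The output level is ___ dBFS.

-9.4 dBFS

The input is 12 dB above the -24.4 dBFS threshold.
The 12 dB excess becomes 6 dB after 2:1 reduction.
So the level is -24.4 + 6 = -18.4 dBFS; make-up adds 9 dB, giving -9.4 dBFS.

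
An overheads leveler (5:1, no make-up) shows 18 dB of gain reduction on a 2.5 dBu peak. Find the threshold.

-20 dBu

Input is 22.5 dB above T (since output overshoot × R = input overshoot: (-15.5 − T)·5 = 2.5 − T gives T = -20 dBu).
Check: -20 + (2.5 − (-20))/5 = -20 + 4.5 = -15.5 dBu. ✓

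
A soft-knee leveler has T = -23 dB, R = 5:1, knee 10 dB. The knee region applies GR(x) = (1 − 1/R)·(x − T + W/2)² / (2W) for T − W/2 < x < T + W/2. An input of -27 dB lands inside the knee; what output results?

-27.04 dB

x − T + W/2 = -27 − (-23) + 5 = 1.
GR = (1 − 1/5) × 1² / 20 = 0.8 × 1 / 20 = 0.04 dB.
Output = -27 − 0.04 = -27.04 dB.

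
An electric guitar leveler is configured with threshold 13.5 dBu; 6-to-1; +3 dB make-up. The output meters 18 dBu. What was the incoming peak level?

22.5 dBu

Before make-up, the level was 18 − 3 = 15 dBu.
That's 1.5 dB above the 13.5 dBu threshold.
Before 6:1 compression the overshoot was 1.5 × 6 = 9 dB, so input = 13.5 + 9 = 22.5 dBu.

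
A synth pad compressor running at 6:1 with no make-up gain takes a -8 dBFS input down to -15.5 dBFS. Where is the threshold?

-17 dBFS

Let T be the threshold. Output overshoot = (input overshoot)/R, so -15.5 − T = (-8 − T)/6.
6·(-15.5 − T) = -8 − T → 5·T = -93 − (-8) = -85.
T = -85/5 = -17 dBFS.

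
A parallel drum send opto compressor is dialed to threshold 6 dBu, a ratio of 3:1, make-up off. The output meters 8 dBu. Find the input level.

The compressed level sits 8 − 6 = 2 dB over threshold.
Input overshoot = R × output overshoot = 6 dB → input = 6 + 6 = 12 dBu.

12 dBu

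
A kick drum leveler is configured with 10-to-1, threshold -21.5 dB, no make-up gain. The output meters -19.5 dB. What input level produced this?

Post-compression overshoot = -19.5 − (-21.5) = 2 dB.
Before 10:1 compression the overshoot was 2 × 10 = 20 dB, so input = -21.5 + 20 = -1.5 dB.

-1.5 dB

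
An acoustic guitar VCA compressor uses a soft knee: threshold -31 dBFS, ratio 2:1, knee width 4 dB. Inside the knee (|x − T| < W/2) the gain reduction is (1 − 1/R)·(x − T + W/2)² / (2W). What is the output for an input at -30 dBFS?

-30.5625 dBFS

x − T + W/2 = -30 − (-31) + 2 = 3.
GR = (1 − 1/2) × 3² / 8 = 0.5 × 9 / 8 = 0.5625 dB.
Output = -30 − 0.5625 = -30.5625 dBFS.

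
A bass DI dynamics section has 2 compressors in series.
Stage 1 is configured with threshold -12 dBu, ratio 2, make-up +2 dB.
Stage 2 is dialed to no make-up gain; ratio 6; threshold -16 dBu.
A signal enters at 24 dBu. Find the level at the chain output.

Stage 1: overshoot 36 dB → 36/2 = 18 dB → 6 dBu; +2 dB make-up → 8 dBu.
Stage 2: overshoot 24 dB → 24/6 = 4 dB → -12 dBu.

-12 dBu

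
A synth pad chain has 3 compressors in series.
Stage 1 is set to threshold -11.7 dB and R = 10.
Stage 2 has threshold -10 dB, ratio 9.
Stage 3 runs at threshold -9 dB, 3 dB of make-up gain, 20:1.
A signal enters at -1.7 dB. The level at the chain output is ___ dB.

-7.7 dB

Stage 1: 10 dB above -11.7 dB, reduced 10:1 to 1 dB above → -10.7 dB.
Stage 2: -10.7 dB ≤ -10 dB, so stage 2 doesn't engage; output -10.7 dB.
Stage 3: -10.7 dB is at or below the -9 dB threshold — no compression; make-up brings it to -7.7 dB.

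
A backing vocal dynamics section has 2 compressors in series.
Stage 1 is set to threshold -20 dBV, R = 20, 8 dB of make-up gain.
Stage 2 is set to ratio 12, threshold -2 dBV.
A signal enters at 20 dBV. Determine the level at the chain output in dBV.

Stage 1: 20 dBV is 40 dB over -20 dBV; at 20:1 that becomes 2 dB over, giving -18 dBV; +8 dB make-up → -10 dBV.
Stage 2: -10 dBV ≤ -2 dBV, so stage 2 doesn't engage; output -10 dBV.

-10 dBV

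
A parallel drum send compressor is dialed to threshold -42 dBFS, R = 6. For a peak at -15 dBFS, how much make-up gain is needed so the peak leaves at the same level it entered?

Overshoot 27 dB → 27/6 = 4.5 dB after compression, so the compressed level is -42 + 4.5 = -37.5 dBFS.
Make-up = target − compressed = -15 − (-37.5) = 22.5 dB.

22.5 dB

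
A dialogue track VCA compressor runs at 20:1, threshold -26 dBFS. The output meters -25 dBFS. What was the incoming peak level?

The compressed level sits -25 − (-26) = 1 dB over threshold.
Undo the ratio: input overshoot = 1 × 20 = 20 dB, giving input = -6 dBFS.

-6 dBFS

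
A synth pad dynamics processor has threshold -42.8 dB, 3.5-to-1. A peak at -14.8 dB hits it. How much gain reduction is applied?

The signal is 28 dB above threshold.
A 3.5:1 ratio leaves 8 dB of that excess.
Gain reduction = 28 − 8 = 20 dB.

20 dB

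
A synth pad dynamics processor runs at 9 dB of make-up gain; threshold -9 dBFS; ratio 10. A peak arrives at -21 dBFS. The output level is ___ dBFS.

-21 dBFS is 12 dB below the -9 dBFS threshold, so no gain reduction is applied.
Make-up gain adds 9 dB: -21 + 9 = -12 dBFS.

-12 dBFS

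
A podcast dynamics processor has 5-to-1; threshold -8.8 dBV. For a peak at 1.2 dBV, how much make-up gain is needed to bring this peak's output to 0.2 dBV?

Overshoot 10 dB → 10/5 = 2 dB after compression, so the compressed level is -8.8 + 2 = -6.8 dBV.
Make-up = target − compressed = 0.2 − (-6.8) = 7 dB.

7 dB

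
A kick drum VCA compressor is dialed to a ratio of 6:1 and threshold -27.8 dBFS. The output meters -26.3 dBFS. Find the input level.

-18.8 dBFS

That's 1.5 dB above the -27.8 dBFS threshold.
Input overshoot = R × output overshoot = 9 dB → input = -27.8 + 9 = -18.8 dBFS.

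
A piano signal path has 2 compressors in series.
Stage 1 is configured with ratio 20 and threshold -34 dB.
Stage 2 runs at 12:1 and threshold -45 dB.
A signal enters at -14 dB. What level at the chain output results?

Stage 1: 20 dB above -34 dB, reduced 20:1 to 1 dB above → -33 dB.
Stage 2: 12 dB above -45 dB, reduced 12:1 to 1 dB above → -44 dB.

-44 dB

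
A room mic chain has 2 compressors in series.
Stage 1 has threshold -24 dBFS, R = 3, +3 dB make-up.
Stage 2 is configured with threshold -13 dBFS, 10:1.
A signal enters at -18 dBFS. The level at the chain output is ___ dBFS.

Stage 1: -18 dBFS is 6 dB over -24 dBFS; at 3:1 that becomes 2 dB over, giving -22 dBFS; +3 dB make-up → -19 dBFS.
Stage 2: -19 dBFS is at or below the -13 dBFS threshold — no compression; output -19 dBFS.

-19 dBFS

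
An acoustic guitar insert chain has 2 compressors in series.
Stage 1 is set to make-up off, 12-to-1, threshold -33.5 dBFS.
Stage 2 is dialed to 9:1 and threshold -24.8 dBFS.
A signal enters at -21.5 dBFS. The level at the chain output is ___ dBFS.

Stage 1: overshoot 12 dB → 12/12 = 1 dB → -32.5 dBFS.
Stage 2: below threshold (-32.5 ≤ -24.8); passes unchanged; output -32.5 dBFS.

-32.5 dBFS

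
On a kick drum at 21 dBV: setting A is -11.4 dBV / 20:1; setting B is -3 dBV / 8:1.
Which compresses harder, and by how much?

A: 32.4 dB over, compressed to 1.62 dB over, so 30.78 dB of GR.
B: 24 dB over, compressed to 3 dB over, so 21 dB of GR.
A reduces 9.78 dB more.

A, by 9.78 dB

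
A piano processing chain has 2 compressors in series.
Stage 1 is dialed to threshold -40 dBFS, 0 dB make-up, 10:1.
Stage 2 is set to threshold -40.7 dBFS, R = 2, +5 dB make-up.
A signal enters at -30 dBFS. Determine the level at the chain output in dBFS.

Stage 1: overshoot 10 dB → 10/10 = 1 dB → -39 dBFS.
Stage 2: -39 dBFS is 1.7 dB over -40.7 dBFS; at 2:1 that becomes 0.85 dB over, giving -39.85 dBFS; +5 dB make-up → -34.85 dBFS.

-34.85 dBFS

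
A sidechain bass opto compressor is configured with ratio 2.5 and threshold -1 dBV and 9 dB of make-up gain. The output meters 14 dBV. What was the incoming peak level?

14 dBV

Remove make-up: 14 − 9 = 5 dBV.
The compressed level sits 5 − (-1) = 6 dB over threshold.
Before 2.5:1 compression the overshoot was 6 × 2.5 = 15 dB, so input = -1 + 15 = 14 dBV.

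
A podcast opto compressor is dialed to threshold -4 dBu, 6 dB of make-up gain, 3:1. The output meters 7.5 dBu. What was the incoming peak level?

Stripping the +6 dB make-up gives 1.5 dBu at the gain stage.
Post-compression overshoot = 1.5 − (-4) = 5.5 dB.
Input overshoot = R × output overshoot = 16.5 dB → input = -4 + 16.5 = 12.5 dBu.

12.5 dBu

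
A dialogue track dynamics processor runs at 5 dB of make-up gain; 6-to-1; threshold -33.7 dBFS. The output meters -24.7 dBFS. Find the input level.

Before make-up, the level was -24.7 − 5 = -29.7 dBFS.
That's 4 dB above the -33.7 dBFS threshold.
Before 6:1 compression the overshoot was 4 × 6 = 24 dB, so input = -33.7 + 24 = -9.7 dBFS.

-9.7 dBFS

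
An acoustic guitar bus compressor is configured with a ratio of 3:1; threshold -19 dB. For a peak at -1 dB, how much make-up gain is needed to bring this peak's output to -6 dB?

Overshoot 18 dB → 18/3 = 6 dB after compression, so the compressed level is -19 + 6 = -13 dB.
Make-up = target − compressed = -6 − (-13) = 7 dB.

7 dB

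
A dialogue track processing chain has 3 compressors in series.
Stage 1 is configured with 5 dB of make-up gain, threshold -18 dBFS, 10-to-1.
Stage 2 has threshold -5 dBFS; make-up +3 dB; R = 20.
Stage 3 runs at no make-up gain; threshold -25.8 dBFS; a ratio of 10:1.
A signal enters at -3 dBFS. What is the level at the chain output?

-24.07 dBFS

Stage 1: 15 dB above -18 dBFS, reduced 10:1 to 1.5 dB above → -16.5 dBFS; +5 dB make-up → -11.5 dBFS.
Stage 2: -11.5 dBFS ≤ -5 dBFS, so stage 2 doesn't engage; make-up brings it to -8.5 dBFS.
Stage 3: -8.5 dBFS is 17.3 dB over -25.8 dBFS; at 10:1 that becomes 1.73 dB over, giving -24.07 dBFS.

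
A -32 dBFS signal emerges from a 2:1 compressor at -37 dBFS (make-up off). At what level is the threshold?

-42 dBFS

Input is 10 dB above T (since output overshoot × R = input overshoot: (-37 − T)·2 = -32 − T gives T = -42 dBFS).
Check: -42 + (-32 − (-42))/2 = -42 + 5 = -37 dBFS. ✓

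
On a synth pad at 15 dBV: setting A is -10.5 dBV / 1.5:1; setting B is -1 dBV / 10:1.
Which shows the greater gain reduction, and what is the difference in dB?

A: GR = 25.5 − 25.5/1.5 = 8.5 dB.
B: GR = 16 − 16/10 = 14.4 dB.
B applies 5.9 dB more gain reduction.

B, by 5.9 dB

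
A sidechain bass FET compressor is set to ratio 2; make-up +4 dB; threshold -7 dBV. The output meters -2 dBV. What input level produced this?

Before make-up, the level was -2 − 4 = -6 dBV.
That's 1 dB above the -7 dBV threshold.
Before 2:1 compression the overshoot was 1 × 2 = 2 dB, so input = -7 + 2 = -5 dBV.

-5 dBV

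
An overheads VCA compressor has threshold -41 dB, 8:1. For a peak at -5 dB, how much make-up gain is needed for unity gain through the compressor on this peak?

The peak compresses to -41 + 36/8 = -36.5 dB.
To reach -5 dB requires -5 − (-36.5) = 31.5 dB of make-up.

31.5 dB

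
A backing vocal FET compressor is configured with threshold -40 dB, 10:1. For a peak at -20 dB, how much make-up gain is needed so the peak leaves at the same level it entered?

18 dB

The peak compresses to -40 + 20/10 = -38 dB.
To reach -20 dB requires -20 − (-38) = 18 dB of make-up.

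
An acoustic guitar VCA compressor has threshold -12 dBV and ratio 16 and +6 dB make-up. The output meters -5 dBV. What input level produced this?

Remove make-up: -5 − 6 = -11 dBV.
That's 1 dB above the -12 dBV threshold.
Before 16:1 compression the overshoot was 1 × 16 = 16 dB, so input = -12 + 16 = 4 dBV.

4 dBV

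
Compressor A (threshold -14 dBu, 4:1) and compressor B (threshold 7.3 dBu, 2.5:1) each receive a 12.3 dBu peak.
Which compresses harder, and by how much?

A: overshoot 26.3 dB → output overshoot 6.575 dB → GR 19.725 dB.
B: overshoot 5 dB → output overshoot 2 dB → GR 3 dB.
A reduces 16.725 dB more.

A, by 16.725 dB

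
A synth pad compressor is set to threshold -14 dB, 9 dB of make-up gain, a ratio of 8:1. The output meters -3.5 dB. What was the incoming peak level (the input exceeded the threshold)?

Stripping the +9 dB make-up gives -12.5 dB at the gain stage.
The compressed level sits -12.5 − (-14) = 1.5 dB over threshold.
Input overshoot = R × output overshoot = 12 dB → input = -14 + 12 = -2 dB.

-2 dB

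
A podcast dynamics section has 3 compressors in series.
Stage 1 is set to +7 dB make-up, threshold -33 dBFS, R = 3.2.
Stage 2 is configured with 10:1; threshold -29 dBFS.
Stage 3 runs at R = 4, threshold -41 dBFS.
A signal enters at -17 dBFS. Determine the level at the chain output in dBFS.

Stage 1: 16 dB above -33 dBFS, reduced 3.2:1 to 5 dB above → -28 dBFS; +7 dB make-up → -21 dBFS.
Stage 2: -21 dBFS is 8 dB over -29 dBFS; at 10:1 that becomes 0.8 dB over, giving -28.2 dBFS.
Stage 3: -28.2 dBFS is 12.8 dB over -41 dBFS; at 4:1 that becomes 3.2 dB over, giving -37.8 dBFS.

-37.8 dBFS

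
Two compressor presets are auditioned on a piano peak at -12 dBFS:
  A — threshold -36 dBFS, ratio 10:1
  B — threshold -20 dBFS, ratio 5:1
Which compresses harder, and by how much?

A, by 15.2 dB

A: 24 dB over, compressed to 2.4 dB over, so 21.6 dB of GR.
B: 8 dB over, compressed to 1.6 dB over, so 6.4 dB of GR.
A applies 15.2 dB more gain reduction.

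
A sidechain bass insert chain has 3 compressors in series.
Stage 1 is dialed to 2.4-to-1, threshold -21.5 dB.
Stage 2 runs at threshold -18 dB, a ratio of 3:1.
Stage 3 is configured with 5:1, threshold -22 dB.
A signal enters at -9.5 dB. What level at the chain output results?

Stage 1: -9.5 dB is 12 dB over -21.5 dB; at 2.4:1 that becomes 5 dB over, giving -16.5 dB.
Stage 2: 1.5 dB above -18 dB, reduced 3:1 to 0.5 dB above → -17.5 dB.
Stage 3: 4.5 dB above -22 dB, reduced 5:1 to 0.9 dB above → -21.1 dB.

-21.1 dB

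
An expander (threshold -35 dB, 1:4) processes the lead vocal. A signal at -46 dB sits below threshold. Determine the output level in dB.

The input is 11 dB below the -35 dB threshold.
A 1:4 expander multiplies undershoot by 4: 11 × 4 = 44 dB below threshold.
Output = -35 − 44 = -79 dB.

-79 dB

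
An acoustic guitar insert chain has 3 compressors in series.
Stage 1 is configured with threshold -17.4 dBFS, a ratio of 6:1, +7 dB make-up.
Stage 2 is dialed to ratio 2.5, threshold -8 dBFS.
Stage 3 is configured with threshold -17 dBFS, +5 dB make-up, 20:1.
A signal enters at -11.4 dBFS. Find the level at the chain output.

Stage 1: -11.4 dBFS is 6 dB over -17.4 dBFS; at 6:1 that becomes 1 dB over, giving -16.4 dBFS; +7 dB make-up → -9.4 dBFS.
Stage 2: -9.4 dBFS ≤ -8 dBFS, so stage 2 doesn't engage; output -9.4 dBFS.
Stage 3: -9.4 dBFS is 7.6 dB over -17 dBFS; at 20:1 that becomes 0.38 dB over, giving -16.62 dBFS; +5 dB make-up → -11.62 dBFS.

-11.62 dBFS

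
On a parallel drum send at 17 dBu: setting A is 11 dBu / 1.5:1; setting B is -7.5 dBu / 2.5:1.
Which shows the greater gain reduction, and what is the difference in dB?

B, by 12.7 dB

A: overshoot 6 dB → output overshoot 4 dB → GR 2 dB.
B: overshoot 24.5 dB → output overshoot 9.8 dB → GR 14.7 dB.
B reduces 12.7 dB more.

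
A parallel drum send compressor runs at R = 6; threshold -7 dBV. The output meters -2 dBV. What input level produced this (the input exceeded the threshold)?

Post-compression overshoot = -2 − (-7) = 5 dB.
Input overshoot = R × output overshoot = 30 dB → input = -7 + 30 = 23 dBV.

23 dBV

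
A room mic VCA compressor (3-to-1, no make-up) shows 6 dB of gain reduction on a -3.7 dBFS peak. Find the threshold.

Input is 9 dB above T (since output overshoot × R = input overshoot: (-9.7 − T)·3 = -3.7 − T gives T = -12.7 dBFS).
Check: -12.7 + (-3.7 − (-12.7))/3 = -12.7 + 3 = -9.7 dBFS. ✓

-12.7 dBFS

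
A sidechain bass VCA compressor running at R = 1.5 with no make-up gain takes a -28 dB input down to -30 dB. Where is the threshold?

-34 dB

Input is 6 dB above T (since output overshoot × R = input overshoot: (-30 − T)·1.5 = -28 − T gives T = -34 dB).
Check: -34 + (-28 − (-34))/1.5 = -34 + 4 = -30 dB. ✓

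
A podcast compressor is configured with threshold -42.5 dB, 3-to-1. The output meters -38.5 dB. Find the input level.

-30.5 dB

The compressed level sits -38.5 − (-42.5) = 4 dB over threshold.
Undo the ratio: input overshoot = 4 × 3 = 12 dB, giving input = -30.5 dB.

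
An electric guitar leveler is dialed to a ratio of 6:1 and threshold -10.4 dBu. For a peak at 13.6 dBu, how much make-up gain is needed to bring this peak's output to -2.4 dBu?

Overshoot 24 dB → 24/6 = 4 dB after compression, so the compressed level is -10.4 + 4 = -6.4 dBu.
Make-up = target − compressed = -2.4 − (-6.4) = 4 dB.

4 dB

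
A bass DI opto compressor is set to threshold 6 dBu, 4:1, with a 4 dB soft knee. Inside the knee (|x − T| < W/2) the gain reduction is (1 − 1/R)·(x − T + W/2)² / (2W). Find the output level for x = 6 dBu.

5.625 dBu

x − T + W/2 = 6 − 6 + 2 = 2.
GR = (1 − 1/4) × 2² / 8 = 0.75 × 4 / 8 = 0.375 dB.
Output = 6 − 0.375 = 5.625 dBu.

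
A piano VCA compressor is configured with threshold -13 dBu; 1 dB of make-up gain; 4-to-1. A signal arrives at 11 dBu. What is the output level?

11 dBu sits 24 dB over threshold.
The 24 dB excess becomes 6 dB after 4:1 reduction.
That puts the output at -7 dBu; make-up adds 1 dB, giving -6 dBu.

-6 dBu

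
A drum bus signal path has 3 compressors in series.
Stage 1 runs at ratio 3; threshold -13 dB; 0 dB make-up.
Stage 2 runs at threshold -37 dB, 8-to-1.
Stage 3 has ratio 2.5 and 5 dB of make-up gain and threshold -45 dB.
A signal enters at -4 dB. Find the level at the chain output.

-35.45 dB

Stage 1: overshoot 9 dB → 9/3 = 3 dB → -10 dB.
Stage 2: -10 dB is 27 dB over -37 dB; at 8:1 that becomes 3.375 dB over, giving -33.625 dB.
Stage 3: 11.375 dB above -45 dB, reduced 2.5:1 to 4.55 dB above → -40.45 dB; +5 dB make-up → -35.45 dB.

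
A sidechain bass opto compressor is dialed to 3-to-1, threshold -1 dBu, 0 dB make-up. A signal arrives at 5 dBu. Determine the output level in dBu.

The input is 6 dB above the -1 dBu threshold.
3:1 compression reduces that to 6/3 = 2 dB over.
That puts the output at 1 dBu.

1 dBu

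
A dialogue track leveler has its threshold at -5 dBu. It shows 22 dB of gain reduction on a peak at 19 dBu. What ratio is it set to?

12:1

Input overshoot = 19 − (-5) = 24 dB.
Output overshoot = 24 − 22 = 2 dB.
Ratio = input overshoot / output overshoot = 24 / 2 = 12.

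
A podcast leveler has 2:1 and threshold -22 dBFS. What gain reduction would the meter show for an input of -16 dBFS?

-16 dBFS exceeds the threshold by 6 dB.
A 2:1 ratio leaves 3 dB of that excess.
Gain reduction = 6 − 3 = 3 dB.

3 dB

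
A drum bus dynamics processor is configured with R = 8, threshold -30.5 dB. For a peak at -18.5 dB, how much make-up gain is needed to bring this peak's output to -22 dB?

Overshoot 12 dB → 12/8 = 1.5 dB after compression, so the compressed level is -30.5 + 1.5 = -29 dB.
Make-up = target − compressed = -22 − (-29) = 7 dB.

7 dB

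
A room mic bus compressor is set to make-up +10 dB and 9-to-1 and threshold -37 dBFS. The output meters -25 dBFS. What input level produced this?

Before make-up, the level was -25 − 10 = -35 dBFS.
Post-compression overshoot = -35 − (-37) = 2 dB.
Undo the ratio: input overshoot = 2 × 9 = 18 dB, giving input = -19 dBFS.

-19 dBFS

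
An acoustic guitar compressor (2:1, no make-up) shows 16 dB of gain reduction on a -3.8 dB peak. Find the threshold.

Input is 32 dB above T (since output overshoot × R = input overshoot: (-19.8 − T)·2 = -3.8 − T gives T = -35.8 dB).
Check: -35.8 + (-3.8 − (-35.8))/2 = -35.8 + 16 = -19.8 dB. ✓

-35.8 dB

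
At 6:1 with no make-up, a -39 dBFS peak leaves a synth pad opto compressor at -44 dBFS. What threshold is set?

Input is 6 dB above T (since output overshoot × R = input overshoot: (-44 − T)·6 = -39 − T gives T = -45 dBFS).
Check: -45 + (-39 − (-45))/6 = -45 + 1 = -44 dBFS. ✓

-45 dBFS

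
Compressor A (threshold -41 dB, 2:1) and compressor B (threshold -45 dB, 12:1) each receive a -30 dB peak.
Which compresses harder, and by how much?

A: overshoot 11 dB → output overshoot 5.5 dB → GR 5.5 dB.
B: overshoot 15 dB → output overshoot 1.25 dB → GR 13.75 dB.
B reduces 8.25 dB more.

B, by 8.25 dB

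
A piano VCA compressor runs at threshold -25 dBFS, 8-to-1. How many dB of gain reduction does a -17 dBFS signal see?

-17 dBFS exceeds the threshold by 8 dB.
A 8:1 ratio leaves 1 dB of that excess.
So the signal is attenuated by 8 − 1 = 7 dB.

7 dB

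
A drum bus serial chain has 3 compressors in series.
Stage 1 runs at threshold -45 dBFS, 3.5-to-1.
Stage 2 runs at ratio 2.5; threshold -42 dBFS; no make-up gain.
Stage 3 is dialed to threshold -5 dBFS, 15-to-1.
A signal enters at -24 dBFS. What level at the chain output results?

Stage 1: -24 dBFS is 21 dB over -45 dBFS; at 3.5:1 that becomes 6 dB over, giving -39 dBFS.
Stage 2: overshoot 3 dB → 3/2.5 = 1.2 dB → -40.8 dBFS.
Stage 3: -40.8 dBFS ≤ -5 dBFS, so stage 3 doesn't engage; output -40.8 dBFS.

-40.8 dBFS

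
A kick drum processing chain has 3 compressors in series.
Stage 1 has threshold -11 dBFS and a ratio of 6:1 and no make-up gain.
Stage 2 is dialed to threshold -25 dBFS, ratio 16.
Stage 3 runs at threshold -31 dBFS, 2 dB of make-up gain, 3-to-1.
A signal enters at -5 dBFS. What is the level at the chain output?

-26.6875 dBFS

Stage 1: overshoot 6 dB → 6/6 = 1 dB → -10 dBFS.
Stage 2: 15 dB above -25 dBFS, reduced 16:1 to 0.9375 dB above → -24.0625 dBFS.
Stage 3: -24.0625 dBFS is 6.9375 dB over -31 dBFS; at 3:1 that becomes 2.3125 dB over, giving -28.6875 dBFS; +2 dB make-up → -26.6875 dBFS.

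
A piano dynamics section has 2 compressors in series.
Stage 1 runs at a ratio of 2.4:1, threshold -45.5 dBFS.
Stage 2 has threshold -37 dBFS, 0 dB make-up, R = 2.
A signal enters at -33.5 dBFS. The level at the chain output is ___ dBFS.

Stage 1: -33.5 dBFS is 12 dB over -45.5 dBFS; at 2.4:1 that becomes 5 dB over, giving -40.5 dBFS.
Stage 2: below threshold (-40.5 ≤ -37); passes unchanged; output -40.5 dBFS.

-40.5 dBFS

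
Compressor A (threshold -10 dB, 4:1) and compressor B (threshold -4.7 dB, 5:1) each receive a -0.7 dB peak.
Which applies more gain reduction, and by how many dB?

A, by 3.775 dB

A: 9.3 dB over, compressed to 2.325 dB over, so 6.975 dB of GR.
B: 4 dB over, compressed to 0.8 dB over, so 3.2 dB of GR.
A reduces 3.775 dB more.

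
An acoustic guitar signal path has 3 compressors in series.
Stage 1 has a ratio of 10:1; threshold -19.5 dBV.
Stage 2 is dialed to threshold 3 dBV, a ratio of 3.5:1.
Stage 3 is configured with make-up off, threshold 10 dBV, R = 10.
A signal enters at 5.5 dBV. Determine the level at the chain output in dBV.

Stage 1: overshoot 25 dB → 25/10 = 2.5 dB → -17 dBV.
Stage 2: -17 dBV ≤ 3 dBV, so stage 2 doesn't engage; output -17 dBV.
Stage 3: -17 dBV is at or below the 10 dBV threshold — no compression; output -17 dBV.

-17 dBV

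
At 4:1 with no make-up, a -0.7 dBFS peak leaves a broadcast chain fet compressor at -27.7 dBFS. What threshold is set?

Let T be the threshold. Output overshoot = (input overshoot)/R, so -27.7 − T = (-0.7 − T)/4.
4·(-27.7 − T) = -0.7 − T → 3·T = -110.8 − (-0.7) = -110.1.
T = -110.1/3 = -36.7 dBFS.

-36.7 dBFS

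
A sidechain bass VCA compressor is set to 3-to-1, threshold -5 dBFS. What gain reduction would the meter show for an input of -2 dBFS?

2 dB

The signal is 3 dB above threshold.
A 3:1 ratio leaves 1 dB of that excess.
Gain reduction = 3 − 1 = 2 dB.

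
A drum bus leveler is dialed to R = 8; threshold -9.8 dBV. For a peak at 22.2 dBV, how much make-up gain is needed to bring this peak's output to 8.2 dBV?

14 dB

Overshoot 32 dB → 32/8 = 4 dB after compression, so the compressed level is -9.8 + 4 = -5.8 dBV.
Make-up = target − compressed = 8.2 − (-5.8) = 14 dB.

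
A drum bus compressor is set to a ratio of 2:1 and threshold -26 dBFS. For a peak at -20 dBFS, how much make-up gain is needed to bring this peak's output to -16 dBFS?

7 dB

Without make-up, output = threshold + overshoot/2 = -26 + 3 = -23 dBFS.
Gap to target: 7 dB.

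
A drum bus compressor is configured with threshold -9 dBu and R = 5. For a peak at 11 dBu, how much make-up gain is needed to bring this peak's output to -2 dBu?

Without make-up, output = threshold + overshoot/5 = -9 + 4 = -5 dBu.
Gap to target: 3 dB.

3 dB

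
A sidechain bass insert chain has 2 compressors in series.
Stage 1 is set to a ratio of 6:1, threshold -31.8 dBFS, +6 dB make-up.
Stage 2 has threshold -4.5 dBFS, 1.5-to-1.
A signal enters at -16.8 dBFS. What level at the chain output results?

Stage 1: 15 dB above -31.8 dBFS, reduced 6:1 to 2.5 dB above → -29.3 dBFS; +6 dB make-up → -23.3 dBFS.
Stage 2: below threshold (-23.3 ≤ -4.5); passes unchanged; output -23.3 dBFS.

-23.3 dBFS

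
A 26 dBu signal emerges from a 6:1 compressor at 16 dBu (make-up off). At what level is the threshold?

14 dBu

Let T be the threshold. Output overshoot = (input overshoot)/R, so 16 − T = (26 − T)/6.
6·(16 − T) = 26 − T → 5·T = 96 − 26 = 70.
T = 70/5 = 14 dBu.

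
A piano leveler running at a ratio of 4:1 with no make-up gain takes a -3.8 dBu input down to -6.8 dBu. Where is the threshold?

Gain reduction = -3.8 − (-6.8) = 3 dB; output overshoot = GR / (R − 1) = 3 / 3 = 1 dB.
Threshold = output − output overshoot = -6.8 − 1 = -7.8 dBu.

-7.8 dBu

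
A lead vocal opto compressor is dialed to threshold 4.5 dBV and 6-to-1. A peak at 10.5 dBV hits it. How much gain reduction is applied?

The signal is 6 dB above threshold.
A 6:1 ratio leaves 1 dB of that excess.
GR = overshoot in − overshoot out = 6 − 1 = 5 dB.

5 dB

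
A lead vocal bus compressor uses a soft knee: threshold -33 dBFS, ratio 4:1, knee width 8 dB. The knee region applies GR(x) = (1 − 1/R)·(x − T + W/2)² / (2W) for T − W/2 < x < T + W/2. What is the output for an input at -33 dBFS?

x − T + W/2 = -33 − (-33) + 4 = 4.
GR = (1 − 1/4) × 4² / 16 = 0.75 × 16 / 16 = 0.75 dB.
Output = -33 − 0.75 = -33.75 dBFS.

-33.75 dBFS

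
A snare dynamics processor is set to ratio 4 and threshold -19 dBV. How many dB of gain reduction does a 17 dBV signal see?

Overshoot = 17 − (-19) = 36 dB.
A 4:1 ratio leaves 9 dB of that excess.
Gain reduction = 36 − 9 = 27 dB.

27 dB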